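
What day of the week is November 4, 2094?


Zeller's congruence:
q=4, m=11, k=94, j=20
h = (4 + ⌊13×12/5⌋ + 94 + ⌊94/4⌋ + ⌊20/4⌋ - 2×20) mod 7
= (4 + 31 + 94 + 23 + 5 - 40) mod 7
= 117 mod 7 = 5
h=5 → Thursday

Thursday


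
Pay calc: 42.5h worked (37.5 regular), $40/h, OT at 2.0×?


Regular: 37.5h × $40 = $1500.00
Overtime: 42.5 - 37.5 = 5.0h
OT pay: 5.0h × $40 × 2.0 = $400.00
Total = $1500.00 + $400.00 = $1900.00

$1900.00


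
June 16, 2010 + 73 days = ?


Start: June 16, 2010
Add 73 days
June 16 → July 1: 30 - 16 + 1 = 15 days (73 - 15 = 58 left)
July 1 → August 1: 31 - 1 + 1 = 31 days (58 - 31 = 27 left)
August 1 + 27 = August 28, 2010

August 28, 2010


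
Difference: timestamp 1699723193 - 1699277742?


Difference = 1699723193 - 1699277742 = 445451 seconds
In hours: 445451 / 3600 ≈ 123.7
In days: 445451 / 86400 ≈ 5.16

445451 seconds (123.7 hours / 5.16 days)


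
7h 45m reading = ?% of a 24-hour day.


32.3%

Time: 465 minutes
Day: 1440 minutes
Percentage = (465/1440) × 100 ≈ 32.3%


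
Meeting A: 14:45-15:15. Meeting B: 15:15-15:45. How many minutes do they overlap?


0 minutes

Meeting A: 885-915 (in minutes from midnight)
Meeting B: 915-945
Overlap start = max(885, 915) = 915
Overlap end = min(915, 945) = 915
Overlap = max(0, 915 - 915) = 0 min


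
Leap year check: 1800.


Rules: divisible by 4 AND (not by 100 OR by 400)
1800 ÷ 4 = 450 exactly → divisible by 4
1800 ÷ 100 = 18 exactly → divisible by 100
1800 ÷ 400 = 4 remainder 200 → not divisible by 400
Divisible by 100 but not by 400 → not a leap year

No


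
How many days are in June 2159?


Month: June (month 6)
June has 30 days

30 days


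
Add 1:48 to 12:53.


14:41

Start: 773 minutes from midnight
Add: 108 minutes
Total: 881 minutes
Hours: 881 ÷ 60 = 14 remainder 41


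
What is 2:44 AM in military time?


Input: 2:44 AM
AM hour stays: 2

02:44


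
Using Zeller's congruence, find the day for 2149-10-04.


Saturday

Zeller's congruence:
q=4, m=10, k=49, j=21
h = (4 + ⌊13×11/5⌋ + 49 + ⌊49/4⌋ + ⌊21/4⌋ - 2×21) mod 7
= (4 + 28 + 49 + 12 + 5 - 42) mod 7
= 56 mod 7 = 0
h=0 → Saturday


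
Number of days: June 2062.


Month: June (month 6)
June has 30 days

30 days


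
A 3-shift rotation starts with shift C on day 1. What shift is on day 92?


Shift A

Shifts: A, B, C
Start: C (index 2)
Day 92: (2 + 92 - 1) mod 3
= 93 mod 3
= 0
Index 0 → shift A


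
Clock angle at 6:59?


Hour hand = 6×30 + 59×0.5 = 209.5°
Minute hand = 59×6 = 354°
Difference = |209.5 - 354| = 144.5°

144.5°


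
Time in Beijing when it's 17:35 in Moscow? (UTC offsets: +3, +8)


22:35

Time difference = UTC+8 - UTC+3 = +5 hours
New hour = (17 + 5) mod 24
= 22 mod 24 = 22
Minutes unchanged → 22:35


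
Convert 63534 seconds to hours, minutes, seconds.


Hours: 63534 ÷ 3600 = 17 remainder 2334
Minutes: 2334 ÷ 60 = 38 remainder 54
Seconds: 54

17h 38m 54s


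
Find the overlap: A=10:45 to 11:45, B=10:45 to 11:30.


45 minutes

Meeting A: 645-705 (in minutes from midnight)
Meeting B: 645-690
Overlap start = max(645, 645) = 645
Overlap end = min(705, 690) = 690
Overlap = max(0, 690 - 645) = 45 min


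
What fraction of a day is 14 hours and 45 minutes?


0.6146 (61.46%)

Total minutes: 14×60 + 45 = 885
Day = 24×60 = 1440 minutes
Fraction = 885/1440 ≈ 0.6146
As a percentage: 885/1440 × 100 ≈ 61.46%


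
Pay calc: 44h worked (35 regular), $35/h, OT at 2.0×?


$1855.00

Regular: 35h × $35 = $1225.00
Overtime: 44 - 35 = 9h
OT pay: 9h × $35 × 2.0 = $630.00
Total = $1225.00 + $630.00 = $1855.00


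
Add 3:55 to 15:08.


Start: 908 minutes from midnight
Add: 235 minutes
Total: 1143 minutes
Hours: 1143 ÷ 60 = 19 remainder 3

19:03


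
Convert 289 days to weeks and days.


Weeks: 289 ÷ 7 = 41 remainder 2

41 weeks 2 days


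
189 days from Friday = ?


Friday

Start: Friday (index 4)
(4 + 189) mod 7
= 193 mod 7
= 4
Index 4 → Friday


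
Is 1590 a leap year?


No

Rules: divisible by 4 AND (not by 100 OR by 400)
1590 ÷ 4 = 397 remainder 2 → not divisible by 4
Not divisible by 4 → not a leap year


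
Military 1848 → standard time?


6:48 PM

Hour: 18
18 - 12 = 6 → PM


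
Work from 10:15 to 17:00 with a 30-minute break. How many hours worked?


Total time = (17×60+0) - (10×60+15)
= 1020 - 615 = 405 min
Minus break: 405 - 30 = 375 min
= 6h 15m

6h 15m (375 minutes)


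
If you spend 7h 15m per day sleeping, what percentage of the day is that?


Time: 435 minutes
Day: 1440 minutes
Percentage = (435/1440) × 100 ≈ 30.2%

30.2%


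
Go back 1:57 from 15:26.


Start: 926 minutes from midnight
Subtract: 117 minutes
Remaining: 926 - 117 = 809
Hours: 13, Minutes: 29

13:29


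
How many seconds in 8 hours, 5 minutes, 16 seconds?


29116 seconds

Hours: 8 × 3600 = 28800
Minutes: 5 × 60 = 300
Seconds: 16
Total = 28800 + 300 + 16 = 29116


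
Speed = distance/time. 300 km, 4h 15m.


Distance: 300 km
Time: 4h 15m = 255 min = 255/60 = 17/4 hours
Speed = 300 ÷ (17/4) = 300 × 4 / 17 = 1200/17 ≈ 70.6 km/h

70.6 km/h


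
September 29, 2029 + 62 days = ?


November 30, 2029

Start: September 29, 2029
Add 62 days
September 29 → October 1: 30 - 29 + 1 = 2 days (62 - 2 = 60 left)
October 1 → November 1: 31 - 1 + 1 = 31 days (60 - 31 = 29 left)
November 1 + 29 = November 30, 2029


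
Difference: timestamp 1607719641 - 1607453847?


265794 seconds (73.8 hours / 3.08 days)

Difference = 1607719641 - 1607453847 = 265794 seconds
In hours: 265794 / 3600 ≈ 73.8
In days: 265794 / 86400 ≈ 3.08


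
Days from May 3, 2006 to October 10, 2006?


160 days

From May 3, 2006 to October 10, 2006
Rest of May 2006: 31 - 3 = 28
Full months: June 30, July 31, August 31, September 30
Days into October 2006: 10
Total = 28 + 30 + 31 + 31 + 30 + 10 = 160 days


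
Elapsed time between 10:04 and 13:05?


End time in minutes: 13×60 + 5 = 785
Start time in minutes: 10×60 + 4 = 604
Difference = 785 - 604 = 181 minutes
= 3 hours 1 minutes

3h 1m


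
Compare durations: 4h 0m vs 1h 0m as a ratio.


Duration 1: 240 minutes
Duration 2: 60 minutes
Ratio = 240:60
GCD = 60
Simplified = 4:1
As a decimal: 4/1 = 4.00

4:1 (4.00)


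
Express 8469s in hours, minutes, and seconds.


Hours: 8469 ÷ 3600 = 2 remainder 1269
Minutes: 1269 ÷ 60 = 21 remainder 9
Seconds: 9

2h 21m 9s


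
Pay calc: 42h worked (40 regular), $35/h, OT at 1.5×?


$1505.00

Regular: 40h × $35 = $1400.00
Overtime: 42 - 40 = 2h
OT pay: 2h × $35 × 1.5 = $105.00
Total = $1400.00 + $105.00 = $1505.00


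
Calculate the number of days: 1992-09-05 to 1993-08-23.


352 days

From September 5, 1992 to August 23, 1993
Rest of September 1992: 30 - 5 = 25
Full months: October 31, November 30, December 31, January 31, February 1993 28, March 31, April 30, May 31, June 30, July 31
Days into August 1993: 23
Total = 25 + 31 + 30 + 31 + 31 + 28 + 31 + 30 + 31 + 30 + 31 + 23 = 352 days


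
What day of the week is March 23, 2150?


Monday

Zeller's congruence:
q=23, m=3, k=50, j=21
h = (23 + ⌊13×4/5⌋ + 50 + ⌊50/4⌋ + ⌊21/4⌋ - 2×21) mod 7
= (23 + 10 + 50 + 12 + 5 - 42) mod 7
= 58 mod 7 = 2
h=2 → Monday


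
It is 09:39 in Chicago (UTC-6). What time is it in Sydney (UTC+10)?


Time difference = UTC+10 - UTC-6 = +16 hours
New hour = (9 + 16) mod 24
= 25 mod 24 = 1
Minutes unchanged → 01:39; 25 ≥ 24 → next day

01:39 (next day)


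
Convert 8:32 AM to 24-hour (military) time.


08:32

Input: 8:32 AM
AM hour stays: 8


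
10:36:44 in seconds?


Hours: 10 × 3600 = 36000
Minutes: 36 × 60 = 2160
Seconds: 44
Total = 36000 + 2160 + 44 = 38204

38204 seconds


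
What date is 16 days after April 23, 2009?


Start: April 23, 2009
Add 16 days
April 23 → May 1: 30 - 23 + 1 = 8 days (16 - 8 = 8 left)
May 1 + 8 = May 9, 2009

May 9, 2009


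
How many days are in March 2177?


Month: March (month 3)
March has 31 days

31 days


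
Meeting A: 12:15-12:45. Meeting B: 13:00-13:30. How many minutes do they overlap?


0 minutes

Meeting A: 735-765 (in minutes from midnight)
Meeting B: 780-810
Overlap start = max(735, 780) = 780
Overlap end = min(765, 810) = 765
Overlap = max(0, 765 - 780) = 0 min


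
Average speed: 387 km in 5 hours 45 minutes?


67.3 km/h

Distance: 387 km
Time: 5h 45m = 345 min = 345/60 = 23/4 hours
Speed = 387 ÷ (23/4) = 387 × 4 / 23 = 1548/23 ≈ 67.3 km/h


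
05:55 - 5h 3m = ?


Start: 355 minutes from midnight
Subtract: 303 minutes
Remaining: 355 - 303 = 52
Hours: 0, Minutes: 52

00:52


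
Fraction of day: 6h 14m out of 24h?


Total minutes: 6×60 + 14 = 374
Day = 24×60 = 1440 minutes
Fraction = 374/1440 ≈ 0.2597
As a percentage: 374/1440 × 100 ≈ 25.97%

0.2597 (25.97%)


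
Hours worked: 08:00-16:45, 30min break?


8h 15m (495 minutes)

Total time = (16×60+45) - (8×60+0)
= 1005 - 480 = 525 min
Minus break: 525 - 30 = 495 min
= 8h 15m


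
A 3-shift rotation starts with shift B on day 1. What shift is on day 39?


Shifts: A, B, C
Start: B (index 1)
Day 39: (1 + 39 - 1) mod 3
= 39 mod 3
= 0
Index 0 → shift A

Shift A


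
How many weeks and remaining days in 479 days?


Weeks: 479 ÷ 7 = 68 remainder 3

68 weeks 3 days


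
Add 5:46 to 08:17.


14:03

Start: 497 minutes from midnight
Add: 346 minutes
Total: 843 minutes
Hours: 843 ÷ 60 = 14 remainder 3


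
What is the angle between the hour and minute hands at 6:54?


117.0°

Hour hand = 6×30 + 54×0.5 = 207.0°
Minute hand = 54×6 = 324°
Difference = |207.0 - 324| = 117.0°


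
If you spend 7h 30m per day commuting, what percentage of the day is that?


31.3%

Time: 450 minutes
Day: 1440 minutes
Percentage = (450/1440) × 100 ≈ 31.3%


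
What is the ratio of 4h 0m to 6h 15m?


Duration 1: 240 minutes
Duration 2: 375 minutes
Ratio = 240:375
GCD = 15
Simplified = 16:25
As a decimal: 16/25 = 0.64

16:25 (0.64)


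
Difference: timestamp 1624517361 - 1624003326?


Difference = 1624517361 - 1624003326 = 514035 seconds
In hours: 514035 / 3600 ≈ 142.8
In days: 514035 / 86400 ≈ 5.95

514035 seconds (142.8 hours / 5.95 days)


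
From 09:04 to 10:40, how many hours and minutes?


1h 36m

End time in minutes: 10×60 + 40 = 640
Start time in minutes: 9×60 + 4 = 544
Difference = 640 - 544 = 96 minutes
= 1 hours 36 minutes


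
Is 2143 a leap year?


No

Rules: divisible by 4 AND (not by 100 OR by 400)
2143 ÷ 4 = 535 remainder 3 → not divisible by 4
Not divisible by 4 → not a leap year


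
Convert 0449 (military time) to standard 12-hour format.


Hour: 4
4 < 12 → AM

4:49 AM


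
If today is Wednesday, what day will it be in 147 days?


Wednesday

Start: Wednesday (index 2)
(2 + 147) mod 7
= 149 mod 7
= 2
Index 2 → Wednesday


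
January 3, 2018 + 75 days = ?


Start: January 3, 2018
Add 75 days
January 3 → February 1: 31 - 3 + 1 = 29 days (75 - 29 = 46 left)
February 1 → March 1: 28 - 1 + 1 = 28 days (46 - 28 = 18 left)
March 1 + 18 = March 19, 2018

March 19, 2018


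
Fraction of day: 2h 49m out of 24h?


0.1174 (11.74%)

Total minutes: 2×60 + 49 = 169
Day = 24×60 = 1440 minutes
Fraction = 169/1440 ≈ 0.1174
As a percentage: 169/1440 × 100 ≈ 11.74%


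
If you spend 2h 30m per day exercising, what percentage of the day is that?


Time: 150 minutes
Day: 1440 minutes
Percentage = (150/1440) × 100 ≈ 10.4%

10.4%


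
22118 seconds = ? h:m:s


Hours: 22118 ÷ 3600 = 6 remainder 518
Minutes: 518 ÷ 60 = 8 remainder 38
Seconds: 38

6h 8m 38s


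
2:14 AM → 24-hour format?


02:14

Input: 2:14 AM
AM hour stays: 2


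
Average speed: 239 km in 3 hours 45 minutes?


Distance: 239 km
Time: 3h 45m = 225 min = 225/60 = 15/4 hours
Speed = 239 ÷ (15/4) = 239 × 4 / 15 = 956/15 ≈ 63.7 km/h

63.7 km/h


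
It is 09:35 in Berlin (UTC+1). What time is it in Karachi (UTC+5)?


Time difference = UTC+5 - UTC+1 = +4 hours
New hour = (9 + 4) mod 24
= 13 mod 24 = 13
Minutes unchanged → 13:35

13:35


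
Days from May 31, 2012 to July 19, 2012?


From May 31, 2012 to July 19, 2012
Rest of May 2012: 31 - 31 = 0
Full months: June 30
Days into July 2012: 19
Total = 0 + 30 + 19 = 49 days

49 days


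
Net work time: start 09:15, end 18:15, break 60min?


8h 0m (480 minutes)

Total time = (18×60+15) - (9×60+15)
= 1095 - 555 = 540 min
Minus break: 540 - 60 = 480 min
= 8h 0m


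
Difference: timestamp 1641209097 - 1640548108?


Difference = 1641209097 - 1640548108 = 660989 seconds
In hours: 660989 / 3600 ≈ 183.6
In days: 660989 / 86400 ≈ 7.65

660989 seconds (183.6 hours / 7.65 days)


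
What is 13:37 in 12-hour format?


Hour: 13
13 - 12 = 1 → PM

1:37 PM


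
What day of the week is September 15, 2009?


Tuesday

Zeller's congruence:
q=15, m=9, k=9, j=20
h = (15 + ⌊13×10/5⌋ + 9 + ⌊9/4⌋ + ⌊20/4⌋ - 2×20) mod 7
= (15 + 26 + 9 + 2 + 5 - 40) mod 7
= 17 mod 7 = 3
h=3 → Tuesday


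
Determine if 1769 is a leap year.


Rules: divisible by 4 AND (not by 100 OR by 400)
1769 ÷ 4 = 442 remainder 1 → not divisible by 4
Not divisible by 4 → not a leap year

No


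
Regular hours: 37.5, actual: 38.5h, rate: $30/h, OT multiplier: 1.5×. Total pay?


Regular: 37.5h × $30 = $1125.00
Overtime: 38.5 - 37.5 = 1.0h
OT pay: 1.0h × $30 × 1.5 = $45.00
Total = $1125.00 + $45.00 = $1170.00

$1170.00


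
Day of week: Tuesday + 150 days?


Start: Tuesday (index 1)
(1 + 150) mod 7
= 151 mod 7
= 4
Index 4 → Friday

Friday


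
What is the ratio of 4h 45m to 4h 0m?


19:16 (1.19)

Duration 1: 285 minutes
Duration 2: 240 minutes
Ratio = 285:240
GCD = 15
Simplified = 19:16
As a decimal: 19/16 ≈ 1.19


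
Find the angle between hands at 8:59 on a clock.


Hour hand = 8×30 + 59×0.5 = 269.5°
Minute hand = 59×6 = 354°
Difference = |269.5 - 354| = 84.5°

84.5°


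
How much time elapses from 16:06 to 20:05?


3h 59m

End time in minutes: 20×60 + 5 = 1205
Start time in minutes: 16×60 + 6 = 966
Difference = 1205 - 966 = 239 minutes
= 3 hours 59 minutes


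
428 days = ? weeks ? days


61 weeks 1 days

Weeks: 428 ÷ 7 = 61 remainder 1


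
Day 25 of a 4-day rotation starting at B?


Shifts: A, B, C, D
Start: B (index 1)
Day 25: (1 + 25 - 1) mod 4
= 25 mod 4
= 1
Index 1 → shift B

Shift B


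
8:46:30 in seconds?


31590 seconds

Hours: 8 × 3600 = 28800
Minutes: 46 × 60 = 2760
Seconds: 30
Total = 28800 + 2760 + 30 = 31590


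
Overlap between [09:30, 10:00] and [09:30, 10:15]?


30 minutes

Meeting A: 570-600 (in minutes from midnight)
Meeting B: 570-615
Overlap start = max(570, 570) = 570
Overlap end = min(600, 615) = 600
Overlap = max(0, 600 - 570) = 30 min


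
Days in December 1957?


31 days

Month: December (month 12)
December has 31 days


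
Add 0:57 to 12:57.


13:54

Start: 777 minutes from midnight
Add: 57 minutes
Total: 834 minutes
Hours: 834 ÷ 60 = 13 remainder 54


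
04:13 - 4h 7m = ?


Start: 253 minutes from midnight
Subtract: 247 minutes
Remaining: 253 - 247 = 6
Hours: 0, Minutes: 6

00:06


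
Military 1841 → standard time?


Hour: 18
18 - 12 = 6 → PM

6:41 PM


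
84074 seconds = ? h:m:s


Hours: 84074 ÷ 3600 = 23 remainder 1274
Minutes: 1274 ÷ 60 = 21 remainder 14
Seconds: 14

23h 21m 14s


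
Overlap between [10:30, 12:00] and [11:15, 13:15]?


Meeting A: 630-720 (in minutes from midnight)
Meeting B: 675-795
Overlap start = max(630, 675) = 675
Overlap end = min(720, 795) = 720
Overlap = max(0, 720 - 675) = 45 min

45 minutes


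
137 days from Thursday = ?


Monday

Start: Thursday (index 3)
(3 + 137) mod 7
= 140 mod 7
= 0
Index 0 → Monday


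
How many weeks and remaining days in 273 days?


Weeks: 273 ÷ 7 = 39 remainder 0

39 weeks 0 days


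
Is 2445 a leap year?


No

Rules: divisible by 4 AND (not by 100 OR by 400)
2445 ÷ 4 = 611 remainder 1 → not divisible by 4
Not divisible by 4 → not a leap year


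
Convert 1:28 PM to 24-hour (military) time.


Input: 1:28 PM
PM: 1 + 12 = 13

13:28


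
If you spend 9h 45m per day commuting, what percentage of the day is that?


40.6%

Time: 585 minutes
Day: 1440 minutes
Percentage = (585/1440) × 100 ≈ 40.6%


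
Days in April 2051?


30 days

Month: April (month 4)
April has 30 days


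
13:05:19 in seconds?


47119 seconds

Hours: 13 × 3600 = 46800
Minutes: 5 × 60 = 300
Seconds: 19
Total = 46800 + 300 + 19 = 47119


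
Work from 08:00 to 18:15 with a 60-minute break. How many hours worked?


9h 15m (555 minutes)

Total time = (18×60+15) - (8×60+0)
= 1095 - 480 = 615 min
Minus break: 615 - 60 = 555 min
= 9h 15m


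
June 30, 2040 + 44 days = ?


August 13, 2040

Start: June 30, 2040
Add 44 days
June 30 → July 1: 30 - 30 + 1 = 1 days (44 - 1 = 43 left)
July 1 → August 1: 31 - 1 + 1 = 31 days (43 - 31 = 12 left)
August 1 + 12 = August 13, 2040


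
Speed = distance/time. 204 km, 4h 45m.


Distance: 204 km
Time: 4h 45m = 285 min = 285/60 = 19/4 hours
Speed = 204 ÷ (19/4) = 204 × 4 / 19 = 816/19 ≈ 42.9 km/h

42.9 km/h


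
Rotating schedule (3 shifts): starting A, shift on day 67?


Shifts: A, B, C
Start: A (index 0)
Day 67: (0 + 67 - 1) mod 3
= 66 mod 3
= 0
Index 0 → shift A

Shift A


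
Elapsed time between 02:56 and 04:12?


1h 16m

End time in minutes: 4×60 + 12 = 252
Start time in minutes: 2×60 + 56 = 176
Difference = 252 - 176 = 76 minutes
= 1 hours 16 minutes


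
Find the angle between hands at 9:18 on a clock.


171.0°

Hour hand = 9×30 + 18×0.5 = 279.0°
Minute hand = 18×6 = 108°
Difference = |279.0 - 108| = 171.0°


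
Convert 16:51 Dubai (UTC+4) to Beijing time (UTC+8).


Time difference = UTC+8 - UTC+4 = +4 hours
New hour = (16 + 4) mod 24
= 20 mod 24 = 20
Minutes unchanged → 20:51

20:51


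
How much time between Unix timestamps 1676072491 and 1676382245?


Difference = 1676382245 - 1676072491 = 309754 seconds
In hours: 309754 / 3600 ≈ 86.0
In days: 309754 / 86400 ≈ 3.59

309754 seconds (86.0 hours / 3.59 days)


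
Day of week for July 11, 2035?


Zeller's congruence:
q=11, m=7, k=35, j=20
h = (11 + ⌊13×8/5⌋ + 35 + ⌊35/4⌋ + ⌊20/4⌋ - 2×20) mod 7
= (11 + 20 + 35 + 8 + 5 - 40) mod 7
= 39 mod 7 = 4
h=4 → Wednesday

Wednesday


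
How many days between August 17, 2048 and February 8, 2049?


175 days

From August 17, 2048 to February 8, 2049
Rest of August 2048: 31 - 17 = 14
Full months: September 30, October 31, November 30, December 31, January 31
Days into February 2049: 8
Total = 14 + 30 + 31 + 30 + 31 + 31 + 8 = 175 days


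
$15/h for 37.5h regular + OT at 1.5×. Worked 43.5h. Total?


Regular: 37.5h × $15 = $562.50
Overtime: 43.5 - 37.5 = 6.0h
OT pay: 6.0h × $15 × 1.5 = $135.00
Total = $562.50 + $135.00 = $697.50

$697.50


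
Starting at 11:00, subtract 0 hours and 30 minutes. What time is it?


10:30

Start: 660 minutes from midnight
Subtract: 30 minutes
Remaining: 660 - 30 = 630
Hours: 10, Minutes: 30


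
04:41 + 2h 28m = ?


Start: 281 minutes from midnight
Add: 148 minutes
Total: 429 minutes
Hours: 429 ÷ 60 = 7 remainder 9

07:09


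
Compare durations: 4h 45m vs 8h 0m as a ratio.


Duration 1: 285 minutes
Duration 2: 480 minutes
Ratio = 285:480
GCD = 15
Simplified = 19:32
As a decimal: 19/32 ≈ 0.59

19:32 (0.59)


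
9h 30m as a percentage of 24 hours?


Total minutes: 9×60 + 30 = 570
Day = 24×60 = 1440 minutes
Fraction = 570/1440 ≈ 0.3958
As a percentage: 570/1440 × 100 ≈ 39.58%

0.3958 (39.58%)


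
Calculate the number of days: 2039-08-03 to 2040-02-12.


From August 3, 2039 to February 12, 2040
Rest of August 2039: 31 - 3 = 28
Full months: September 30, October 31, November 30, December 31, January 31
Days into February 2040: 12
Total = 28 + 30 + 31 + 30 + 31 + 31 + 12 = 193 days

193 days


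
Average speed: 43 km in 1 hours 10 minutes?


Distance: 43 km
Time: 1h 10m = 70 min = 70/60 = 7/6 hours
Speed = 43 ÷ (7/6) = 43 × 6 / 7 = 258/7 ≈ 36.9 km/h

36.9 km/h


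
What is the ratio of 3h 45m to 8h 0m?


15:32 (0.47)

Duration 1: 225 minutes
Duration 2: 480 minutes
Ratio = 225:480
GCD = 15
Simplified = 15:32
As a decimal: 15/32 ≈ 0.47


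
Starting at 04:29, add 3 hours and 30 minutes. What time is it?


07:59

Start: 269 minutes from midnight
Add: 210 minutes
Total: 479 minutes
Hours: 479 ÷ 60 = 7 remainder 59


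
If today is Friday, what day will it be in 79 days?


Start: Friday (index 4)
(4 + 79) mod 7
= 83 mod 7
= 6
Index 6 → Sunday

Sunday


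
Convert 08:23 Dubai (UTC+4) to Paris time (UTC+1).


05:23

Time difference = UTC+1 - UTC+4 = -3 hours
New hour = (8 -3) mod 24
= 5 mod 24 = 5
Minutes unchanged → 05:23


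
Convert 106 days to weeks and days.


15 weeks 1 days

Weeks: 106 ÷ 7 = 15 remainder 1


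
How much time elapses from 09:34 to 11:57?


2h 23m

End time in minutes: 11×60 + 57 = 717
Start time in minutes: 9×60 + 34 = 574
Difference = 717 - 574 = 143 minutes
= 2 hours 23 minutes


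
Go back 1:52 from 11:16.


Start: 676 minutes from midnight
Subtract: 112 minutes
Remaining: 676 - 112 = 564
Hours: 9, Minutes: 24

09:24


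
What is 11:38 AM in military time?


11:38

Input: 11:38 AM
AM hour stays: 11


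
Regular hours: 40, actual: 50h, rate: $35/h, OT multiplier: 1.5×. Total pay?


Regular: 40h × $35 = $1400.00
Overtime: 50 - 40 = 10h
OT pay: 10h × $35 × 1.5 = $525.00
Total = $1400.00 + $525.00 = $1925.00

$1925.00


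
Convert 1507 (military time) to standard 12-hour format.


3:07 PM

Hour: 15
15 - 12 = 3 → PM


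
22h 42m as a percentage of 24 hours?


0.9458 (94.58%)

Total minutes: 22×60 + 42 = 1362
Day = 24×60 = 1440 minutes
Fraction = 1362/1440 ≈ 0.9458
As a percentage: 1362/1440 × 100 ≈ 94.58%


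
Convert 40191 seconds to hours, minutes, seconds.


11h 9m 51s

Hours: 40191 ÷ 3600 = 11 remainder 591
Minutes: 591 ÷ 60 = 9 remainder 51
Seconds: 51


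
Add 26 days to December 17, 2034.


January 12, 2035

Start: December 17, 2034
Add 26 days
December 17 → January 1: 31 - 17 + 1 = 15 days (26 - 15 = 11 left)
January 1 + 11 = January 12, 2035


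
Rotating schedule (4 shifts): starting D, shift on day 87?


Shift B

Shifts: A, B, C, D
Start: D (index 3)
Day 87: (3 + 87 - 1) mod 4
= 89 mod 4
= 1
Index 1 → shift B


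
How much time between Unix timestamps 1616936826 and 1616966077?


Difference = 1616966077 - 1616936826 = 29251 seconds
In hours: 29251 / 3600 ≈ 8.1
In days: 29251 / 86400 ≈ 0.34

29251 seconds (8.1 hours / 0.34 days)


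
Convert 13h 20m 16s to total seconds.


Hours: 13 × 3600 = 46800
Minutes: 20 × 60 = 1200
Seconds: 16
Total = 46800 + 1200 + 16 = 48016

48016 seconds


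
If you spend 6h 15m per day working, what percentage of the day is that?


Time: 375 minutes
Day: 1440 minutes
Percentage = (375/1440) × 100 ≈ 26.0%

26.0%


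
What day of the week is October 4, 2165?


Zeller's congruence:
q=4, m=10, k=65, j=21
h = (4 + ⌊13×11/5⌋ + 65 + ⌊65/4⌋ + ⌊21/4⌋ - 2×21) mod 7
= (4 + 28 + 65 + 16 + 5 - 42) mod 7
= 76 mod 7 = 6
h=6 → Friday

Friday


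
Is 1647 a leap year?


Rules: divisible by 4 AND (not by 100 OR by 400)
1647 ÷ 4 = 411 remainder 3 → not divisible by 4
Not divisible by 4 → not a leap year

No


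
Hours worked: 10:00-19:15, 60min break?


8h 15m (495 minutes)

Total time = (19×60+15) - (10×60+0)
= 1155 - 600 = 555 min
Minus break: 555 - 60 = 495 min
= 8h 15m


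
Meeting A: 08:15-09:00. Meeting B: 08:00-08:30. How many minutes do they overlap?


Meeting A: 495-540 (in minutes from midnight)
Meeting B: 480-510
Overlap start = max(495, 480) = 495
Overlap end = min(540, 510) = 510
Overlap = max(0, 510 - 495) = 15 min

15 minutes


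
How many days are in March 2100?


Month: March (month 3)
March has 31 days

31 days


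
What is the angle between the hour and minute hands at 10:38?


Hour hand = 10×30 + 38×0.5 = 319.0°
Minute hand = 38×6 = 228°
Difference = |319.0 - 228| = 91.0°

91.0°


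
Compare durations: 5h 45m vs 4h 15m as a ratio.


23:17 (1.35)

Duration 1: 345 minutes
Duration 2: 255 minutes
Ratio = 345:255
GCD = 15
Simplified = 23:17
As a decimal: 23/17 ≈ 1.35


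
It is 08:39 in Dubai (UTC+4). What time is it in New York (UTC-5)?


23:39 (previous day)

Time difference = UTC-5 - UTC+4 = -9 hours
New hour = (8 -9) mod 24
= -1 mod 24 = 23
Minutes unchanged → 23:39; -1 < 0 → previous day


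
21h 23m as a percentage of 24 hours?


0.8910 (89.10%)

Total minutes: 21×60 + 23 = 1283
Day = 24×60 = 1440 minutes
Fraction = 1283/1440 ≈ 0.8910
As a percentage: 1283/1440 × 100 ≈ 89.10%


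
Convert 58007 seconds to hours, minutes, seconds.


16h 6m 47s

Hours: 58007 ÷ 3600 = 16 remainder 407
Minutes: 407 ÷ 60 = 6 remainder 47
Seconds: 47


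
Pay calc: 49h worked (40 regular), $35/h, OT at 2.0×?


$2030.00

Regular: 40h × $35 = $1400.00
Overtime: 49 - 40 = 9h
OT pay: 9h × $35 × 2.0 = $630.00
Total = $1400.00 + $630.00 = $2030.00


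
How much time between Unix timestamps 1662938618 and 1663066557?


127939 seconds (35.5 hours / 1.48 days)

Difference = 1663066557 - 1662938618 = 127939 seconds
In hours: 127939 / 3600 ≈ 35.5
In days: 127939 / 86400 ≈ 1.48


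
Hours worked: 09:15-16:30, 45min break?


Total time = (16×60+30) - (9×60+15)
= 990 - 555 = 435 min
Minus break: 435 - 45 = 390 min
= 6h 30m

6h 30m (390 minutes)


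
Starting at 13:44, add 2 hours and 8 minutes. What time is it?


15:52

Start: 824 minutes from midnight
Add: 128 minutes
Total: 952 minutes
Hours: 952 ÷ 60 = 15 remainder 52


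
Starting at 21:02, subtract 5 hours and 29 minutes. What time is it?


Start: 1262 minutes from midnight
Subtract: 329 minutes
Remaining: 1262 - 329 = 933
Hours: 15, Minutes: 33

15:33


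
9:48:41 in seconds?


Hours: 9 × 3600 = 32400
Minutes: 48 × 60 = 2880
Seconds: 41
Total = 32400 + 2880 + 41 = 35321

35321 seconds


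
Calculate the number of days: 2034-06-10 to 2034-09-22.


From June 10, 2034 to September 22, 2034
Rest of June 2034: 30 - 10 = 20
Full months: July 31, August 31
Days into September 2034: 22
Total = 20 + 31 + 31 + 22 = 104 days

104 days


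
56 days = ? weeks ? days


Weeks: 56 ÷ 7 = 8 remainder 0

8 weeks 0 days


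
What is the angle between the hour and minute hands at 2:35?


132.5°

Hour hand = 2×30 + 35×0.5 = 77.5°
Minute hand = 35×6 = 210°
Difference = |77.5 - 210| = 132.5°


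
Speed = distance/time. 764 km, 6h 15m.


Distance: 764 km
Time: 6h 15m = 375 min = 375/60 = 25/4 hours
Speed = 764 ÷ (25/4) = 764 × 4 / 25 = 3056/25 ≈ 122.2 km/h

122.2 km/h


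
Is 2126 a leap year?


No

Rules: divisible by 4 AND (not by 100 OR by 400)
2126 ÷ 4 = 531 remainder 2 → not divisible by 4
Not divisible by 4 → not a leap year


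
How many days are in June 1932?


30 days

Month: June (month 6)
June has 30 days


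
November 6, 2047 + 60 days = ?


Start: November 6, 2047
Add 60 days
November 6 → December 1: 30 - 6 + 1 = 25 days (60 - 25 = 35 left)
December 1 → January 1: 31 - 1 + 1 = 31 days (35 - 31 = 4 left)
January 1 + 4 = January 5, 2048

January 5, 2048


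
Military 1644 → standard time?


Hour: 16
16 - 12 = 4 → PM

4:44 PM


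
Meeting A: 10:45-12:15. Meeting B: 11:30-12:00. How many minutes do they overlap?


30 minutes

Meeting A: 645-735 (in minutes from midnight)
Meeting B: 690-720
Overlap start = max(645, 690) = 690
Overlap end = min(735, 720) = 720
Overlap = max(0, 720 - 690) = 30 min


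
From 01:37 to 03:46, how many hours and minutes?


End time in minutes: 3×60 + 46 = 226
Start time in minutes: 1×60 + 37 = 97
Difference = 226 - 97 = 129 minutes
= 2 hours 9 minutes

2h 9m


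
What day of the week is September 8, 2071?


Zeller's congruence:
q=8, m=9, k=71, j=20
h = (8 + ⌊13×10/5⌋ + 71 + ⌊71/4⌋ + ⌊20/4⌋ - 2×20) mod 7
= (8 + 26 + 71 + 17 + 5 - 40) mod 7
= 87 mod 7 = 3
h=3 → Tuesday

Tuesday


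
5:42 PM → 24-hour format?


17:42

Input: 5:42 PM
PM: 5 + 12 = 17


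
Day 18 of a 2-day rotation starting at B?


Shift A

Shifts: A, B
Start: B (index 1)
Day 18: (1 + 18 - 1) mod 2
= 18 mod 2
= 0
Index 0 → shift A


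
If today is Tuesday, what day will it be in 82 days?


Start: Tuesday (index 1)
(1 + 82) mod 7
= 83 mod 7
= 6
Index 6 → Sunday

Sunday


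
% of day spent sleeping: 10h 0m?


Time: 600 minutes
Day: 1440 minutes
Percentage = (600/1440) × 100 ≈ 41.7%

41.7%


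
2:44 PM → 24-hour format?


Input: 2:44 PM
PM: 2 + 12 = 14

14:44


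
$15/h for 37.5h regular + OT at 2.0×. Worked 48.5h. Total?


Regular: 37.5h × $15 = $562.50
Overtime: 48.5 - 37.5 = 11.0h
OT pay: 11.0h × $15 × 2.0 = $330.00
Total = $562.50 + $330.00 = $892.50

$892.50


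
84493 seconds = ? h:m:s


23h 28m 13s

Hours: 84493 ÷ 3600 = 23 remainder 1693
Minutes: 1693 ÷ 60 = 28 remainder 13
Seconds: 13


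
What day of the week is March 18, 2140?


Friday

Zeller's congruence:
q=18, m=3, k=40, j=21
h = (18 + ⌊13×4/5⌋ + 40 + ⌊40/4⌋ + ⌊21/4⌋ - 2×21) mod 7
= (18 + 10 + 40 + 10 + 5 - 42) mod 7
= 41 mod 7 = 6
h=6 → Friday


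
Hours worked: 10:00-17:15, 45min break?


6h 30m (390 minutes)

Total time = (17×60+15) - (10×60+0)
= 1035 - 600 = 435 min
Minus break: 435 - 45 = 390 min
= 6h 30m


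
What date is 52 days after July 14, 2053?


Start: July 14, 2053
Add 52 days
July 14 → August 1: 31 - 14 + 1 = 18 days (52 - 18 = 34 left)
August 1 → September 1: 31 - 1 + 1 = 31 days (34 - 31 = 3 left)
September 1 + 3 = September 4, 2053

September 4, 2053


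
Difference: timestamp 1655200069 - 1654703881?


496188 seconds (137.8 hours / 5.74 days)

Difference = 1655200069 - 1654703881 = 496188 seconds
In hours: 496188 / 3600 ≈ 137.8
In days: 496188 / 86400 ≈ 5.74


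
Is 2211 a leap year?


No

Rules: divisible by 4 AND (not by 100 OR by 400)
2211 ÷ 4 = 552 remainder 3 → not divisible by 4
Not divisible by 4 → not a leap year


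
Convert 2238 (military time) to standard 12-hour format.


Hour: 22
22 - 12 = 10 → PM

10:38 PM


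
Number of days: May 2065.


Month: May (month 5)
May has 31 days

31 days


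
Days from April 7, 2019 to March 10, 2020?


338 days

From April 7, 2019 to March 10, 2020
Rest of April 2019: 30 - 7 = 23
Full months: May 31, June 30, July 31, August 31, September 30, October 31, November 30, December 31, January 31, February 2020 29
Days into March 2020: 10
Total = 23 + 31 + 30 + 31 + 31 + 30 + 31 + 30 + 31 + 31 + 29 + 10 = 338 days


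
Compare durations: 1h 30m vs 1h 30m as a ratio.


Duration 1: 90 minutes
Duration 2: 90 minutes
Ratio = 90:90
GCD = 90
Simplified = 1:1
As a decimal: 1/1 = 1.00

1:1 (1.00)


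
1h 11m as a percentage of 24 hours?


Total minutes: 1×60 + 11 = 71
Day = 24×60 = 1440 minutes
Fraction = 71/1440 ≈ 0.0493
As a percentage: 71/1440 × 100 ≈ 4.93%

0.0493 (4.93%)


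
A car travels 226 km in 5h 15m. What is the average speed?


Distance: 226 km
Time: 5h 15m = 315 min = 315/60 = 21/4 hours
Speed = 226 ÷ (21/4) = 226 × 4 / 21 = 904/21 ≈ 43.0 km/h

43.0 km/h


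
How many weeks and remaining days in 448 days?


64 weeks 0 days

Weeks: 448 ÷ 7 = 64 remainder 0


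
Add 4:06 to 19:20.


23:26

Start: 1160 minutes from midnight
Add: 246 minutes
Total: 1406 minutes
Hours: 1406 ÷ 60 = 23 remainder 26


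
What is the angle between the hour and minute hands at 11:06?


63.0°

Hour hand = 11×30 + 6×0.5 = 333.0°
Minute hand = 6×6 = 36°
Difference = |333.0 - 36| = 297.0°
Since > 180°: 360 - 297.0 = 63.0°


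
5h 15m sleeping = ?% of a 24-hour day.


21.9%

Time: 315 minutes
Day: 1440 minutes
Percentage = (315/1440) × 100 ≈ 21.9%


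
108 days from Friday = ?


Start: Friday (index 4)
(4 + 108) mod 7
= 112 mod 7
= 0
Index 0 → Monday

Monday


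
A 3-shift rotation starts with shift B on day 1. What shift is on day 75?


Shifts: A, B, C
Start: B (index 1)
Day 75: (1 + 75 - 1) mod 3
= 75 mod 3
= 0
Index 0 → shift A

Shift A


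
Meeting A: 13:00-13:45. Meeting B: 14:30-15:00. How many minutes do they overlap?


Meeting A: 780-825 (in minutes from midnight)
Meeting B: 870-900
Overlap start = max(780, 870) = 870
Overlap end = min(825, 900) = 825
Overlap = max(0, 825 - 870) = 0 min

0 minutes


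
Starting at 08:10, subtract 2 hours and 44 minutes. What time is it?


Start: 490 minutes from midnight
Subtract: 164 minutes
Remaining: 490 - 164 = 326
Hours: 5, Minutes: 26

05:26


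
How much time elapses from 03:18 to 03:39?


End time in minutes: 3×60 + 39 = 219
Start time in minutes: 3×60 + 18 = 198
Difference = 219 - 198 = 21 minutes
= 0 hours 21 minutes

0h 21m


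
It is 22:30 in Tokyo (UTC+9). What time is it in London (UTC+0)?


13:30

Time difference = UTC+0 - UTC+9 = -9 hours
New hour = (22 -9) mod 24
= 13 mod 24 = 13
Minutes unchanged → 13:30


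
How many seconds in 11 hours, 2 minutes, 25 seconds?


39745 seconds

Hours: 11 × 3600 = 39600
Minutes: 2 × 60 = 120
Seconds: 25
Total = 39600 + 120 + 25 = 39745


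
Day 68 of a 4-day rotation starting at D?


Shifts: A, B, C, D
Start: D (index 3)
Day 68: (3 + 68 - 1) mod 4
= 70 mod 4
= 2
Index 2 → shift C

Shift C


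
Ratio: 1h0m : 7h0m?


1:7 (0.14)

Duration 1: 60 minutes
Duration 2: 420 minutes
Ratio = 60:420
GCD = 60
Simplified = 1:7
As a decimal: 1/7 ≈ 0.14


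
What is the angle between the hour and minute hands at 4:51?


Hour hand = 4×30 + 51×0.5 = 145.5°
Minute hand = 51×6 = 306°
Difference = |145.5 - 306| = 160.5°

160.5°


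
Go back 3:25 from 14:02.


10:37

Start: 842 minutes from midnight
Subtract: 205 minutes
Remaining: 842 - 205 = 637
Hours: 10, Minutes: 37


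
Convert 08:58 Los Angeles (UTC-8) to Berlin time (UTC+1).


Time difference = UTC+1 - UTC-8 = +9 hours
New hour = (8 + 9) mod 24
= 17 mod 24 = 17
Minutes unchanged → 17:58

17:58


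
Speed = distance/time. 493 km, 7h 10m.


68.8 km/h

Distance: 493 km
Time: 7h 10m = 430 min = 430/60 = 43/6 hours
Speed = 493 ÷ (43/6) = 493 × 6 / 43 = 2958/43 ≈ 68.8 km/h


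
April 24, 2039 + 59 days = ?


June 22, 2039

Start: April 24, 2039
Add 59 days
April 24 → May 1: 30 - 24 + 1 = 7 days (59 - 7 = 52 left)
May 1 → June 1: 31 - 1 + 1 = 31 days (52 - 31 = 21 left)
June 1 + 21 = June 22, 2039


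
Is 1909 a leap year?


No

Rules: divisible by 4 AND (not by 100 OR by 400)
1909 ÷ 4 = 477 remainder 1 → not divisible by 4
Not divisible by 4 → not a leap year


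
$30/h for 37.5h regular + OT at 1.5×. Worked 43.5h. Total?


$1395.00

Regular: 37.5h × $30 = $1125.00
Overtime: 43.5 - 37.5 = 6.0h
OT pay: 6.0h × $30 × 1.5 = $270.00
Total = $1125.00 + $270.00 = $1395.00


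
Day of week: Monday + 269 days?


Thursday

Start: Monday (index 0)
(0 + 269) mod 7
= 269 mod 7
= 3
Index 3 → Thursday


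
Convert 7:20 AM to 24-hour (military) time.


Input: 7:20 AM
AM hour stays: 7

07:20


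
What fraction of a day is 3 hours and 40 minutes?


Total minutes: 3×60 + 40 = 220
Day = 24×60 = 1440 minutes
Fraction = 220/1440 ≈ 0.1528
As a percentage: 220/1440 × 100 ≈ 15.28%

0.1528 (15.28%)


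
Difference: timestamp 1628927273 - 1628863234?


Difference = 1628927273 - 1628863234 = 64039 seconds
In hours: 64039 / 3600 ≈ 17.8
In days: 64039 / 86400 ≈ 0.74

64039 seconds (17.8 hours / 0.74 days)


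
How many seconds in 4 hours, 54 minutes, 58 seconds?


Hours: 4 × 3600 = 14400
Minutes: 54 × 60 = 3240
Seconds: 58
Total = 14400 + 3240 + 58 = 17698

17698 seconds


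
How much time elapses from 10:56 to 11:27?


0h 31m

End time in minutes: 11×60 + 27 = 687
Start time in minutes: 10×60 + 56 = 656
Difference = 687 - 656 = 31 minutes
= 0 hours 31 minutes


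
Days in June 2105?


30 days

Month: June (month 6)
June has 30 days


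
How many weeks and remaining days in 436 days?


62 weeks 2 days

Weeks: 436 ÷ 7 = 62 remainder 2


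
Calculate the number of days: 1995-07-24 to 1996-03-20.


240 days

From July 24, 1995 to March 20, 1996
Rest of July 1995: 31 - 24 = 7
Full months: August 31, September 30, October 31, November 30, December 31, January 31, February 1996 29
Days into March 1996: 20
Total = 7 + 31 + 30 + 31 + 30 + 31 + 31 + 29 + 20 = 240 days


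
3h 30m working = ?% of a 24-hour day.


14.6%

Time: 210 minutes
Day: 1440 minutes
Percentage = (210/1440) × 100 ≈ 14.6%


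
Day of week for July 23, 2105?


Thursday

Zeller's congruence:
q=23, m=7, k=5, j=21
h = (23 + ⌊13×8/5⌋ + 5 + ⌊5/4⌋ + ⌊21/4⌋ - 2×21) mod 7
= (23 + 20 + 5 + 1 + 5 - 42) mod 7
= 12 mod 7 = 5
h=5 → Thursday


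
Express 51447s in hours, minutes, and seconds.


14h 17m 27s

Hours: 51447 ÷ 3600 = 14 remainder 1047
Minutes: 1047 ÷ 60 = 17 remainder 27
Seconds: 27


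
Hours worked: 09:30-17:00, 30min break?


Total time = (17×60+0) - (9×60+30)
= 1020 - 570 = 450 min
Minus break: 450 - 30 = 420 min
= 7h 0m

7h 0m (420 minutes)


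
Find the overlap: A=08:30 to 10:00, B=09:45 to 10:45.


15 minutes

Meeting A: 510-600 (in minutes from midnight)
Meeting B: 585-645
Overlap start = max(510, 585) = 585
Overlap end = min(600, 645) = 600
Overlap = max(0, 600 - 585) = 15 min


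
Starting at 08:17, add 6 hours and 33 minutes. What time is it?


14:50

Start: 497 minutes from midnight
Add: 393 minutes
Total: 890 minutes
Hours: 890 ÷ 60 = 14 remainder 50


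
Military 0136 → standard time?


Hour: 1
1 < 12 → AM

1:36 AM


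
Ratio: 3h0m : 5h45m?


12:23 (0.52)

Duration 1: 180 minutes
Duration 2: 345 minutes
Ratio = 180:345
GCD = 15
Simplified = 12:23
As a decimal: 12/23 ≈ 0.52


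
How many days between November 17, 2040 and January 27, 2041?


71 days

From November 17, 2040 to January 27, 2041
Rest of November 2040: 30 - 17 = 13
Full months: December 31
Days into January 2041: 27
Total = 13 + 31 + 27 = 71 days


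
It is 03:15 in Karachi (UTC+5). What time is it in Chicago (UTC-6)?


Time difference = UTC-6 - UTC+5 = -11 hours
New hour = (3 -11) mod 24
= -8 mod 24 = 16
Minutes unchanged → 16:15; -8 < 0 → previous day

16:15 (previous day)


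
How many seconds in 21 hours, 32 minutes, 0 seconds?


77520 seconds

Hours: 21 × 3600 = 75600
Minutes: 32 × 60 = 1920
Seconds: 0
Total = 75600 + 1920 + 0 = 77520


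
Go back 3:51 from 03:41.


Start: 221 minutes from midnight
Subtract: 231 minutes
Remaining: 221 - 231 = -10
Negative → add 24×60 = 1430
Hours: 23, Minutes: 50

23:50


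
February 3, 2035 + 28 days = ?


Start: February 3, 2035
Add 28 days
February 3 → March 1: 28 - 3 + 1 = 26 days (28 - 26 = 2 left)
March 1 + 2 = March 3, 2035

March 3, 2035


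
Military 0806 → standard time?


Hour: 8
8 < 12 → AM

8:06 AM


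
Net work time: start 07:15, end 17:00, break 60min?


Total time = (17×60+0) - (7×60+15)
= 1020 - 435 = 585 min
Minus break: 585 - 60 = 525 min
= 8h 45m

8h 45m (525 minutes)


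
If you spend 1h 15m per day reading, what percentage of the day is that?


Time: 75 minutes
Day: 1440 minutes
Percentage = (75/1440) × 100 ≈ 5.2%

5.2%
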